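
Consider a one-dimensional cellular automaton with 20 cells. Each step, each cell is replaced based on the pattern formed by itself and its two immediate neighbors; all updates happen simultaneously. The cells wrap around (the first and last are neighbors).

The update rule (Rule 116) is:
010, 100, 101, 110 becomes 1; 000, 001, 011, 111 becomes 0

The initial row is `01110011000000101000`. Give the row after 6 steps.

step 1: 00011001100000111100
step 2: 00001100110000000110
step 3: 00000110011000000011
step 4: 10000011001100000001
step 5: 11000001100110000000
step 6: 01100000110011000000

01100000110011000000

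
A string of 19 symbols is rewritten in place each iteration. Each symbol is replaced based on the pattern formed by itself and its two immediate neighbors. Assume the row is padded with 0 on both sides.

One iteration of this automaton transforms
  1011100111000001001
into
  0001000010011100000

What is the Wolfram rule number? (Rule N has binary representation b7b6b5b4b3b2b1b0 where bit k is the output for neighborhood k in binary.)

position 3: 111 → 1  (bit 7 = 1)
position 4: 110 → 0  (bit 6 = 0)
position 1: 101 → 0  (bit 5 = 0)
position 5: 100 → 0  (bit 4 = 0)
position 2: 011 → 0  (bit 3 = 0)
position 0: 010 → 0  (bit 2 = 0)
position 6: 001 → 0  (bit 1 = 0)
position 11: 000 → 1  (bit 0 = 1)
bits b7..b0 = 10000001 = 129

129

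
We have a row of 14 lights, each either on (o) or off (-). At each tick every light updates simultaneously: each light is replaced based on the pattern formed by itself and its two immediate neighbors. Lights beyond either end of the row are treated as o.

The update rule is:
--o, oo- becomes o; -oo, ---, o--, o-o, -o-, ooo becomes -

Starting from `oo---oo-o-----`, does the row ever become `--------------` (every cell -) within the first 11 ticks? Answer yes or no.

-o--o-o------o
---o--------o-
--o--------o--
-o--------o--o
---------o--o-
--------o--o--
-------o--o--o
------o--o--o-
-----o--o--o--
----o--o--o--o
---o--o--o--o-
tick 11 is ---o--o--o--o-, still not uniform -

no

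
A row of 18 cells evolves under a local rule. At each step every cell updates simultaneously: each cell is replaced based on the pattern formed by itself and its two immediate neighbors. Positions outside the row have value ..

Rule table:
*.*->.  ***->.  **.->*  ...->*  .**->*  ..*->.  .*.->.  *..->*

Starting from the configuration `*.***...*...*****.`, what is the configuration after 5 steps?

step 1: ..*.***..**.*...**
step 2: *...*.**.**..**.**
step 3: .**...**.***.**.**
step 4: .****.**.*.*.**.**
step 5: .*..*.**.....**.**

.*..*.**.....**.**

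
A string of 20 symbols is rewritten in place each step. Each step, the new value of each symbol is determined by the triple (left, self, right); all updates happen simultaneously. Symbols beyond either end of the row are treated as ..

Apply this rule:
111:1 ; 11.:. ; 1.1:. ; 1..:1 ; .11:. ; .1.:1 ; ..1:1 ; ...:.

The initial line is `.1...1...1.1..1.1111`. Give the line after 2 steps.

111.111.11.1111..11.
.1...1......11.11..1

.1...1......11.11..1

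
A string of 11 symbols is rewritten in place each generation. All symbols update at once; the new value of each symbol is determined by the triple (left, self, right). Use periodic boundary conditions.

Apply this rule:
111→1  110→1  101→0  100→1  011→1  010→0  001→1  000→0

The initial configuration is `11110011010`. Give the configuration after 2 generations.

11111111000
11111111101

11111111101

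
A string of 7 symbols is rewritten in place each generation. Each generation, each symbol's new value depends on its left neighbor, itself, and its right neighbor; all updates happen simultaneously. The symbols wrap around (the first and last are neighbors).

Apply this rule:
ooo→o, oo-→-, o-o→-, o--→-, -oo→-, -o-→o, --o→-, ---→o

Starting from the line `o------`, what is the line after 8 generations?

o--oo--

o-oooo-
o--oo--
o------  (repeats generation 0; period 3)
generation 8: o--oo--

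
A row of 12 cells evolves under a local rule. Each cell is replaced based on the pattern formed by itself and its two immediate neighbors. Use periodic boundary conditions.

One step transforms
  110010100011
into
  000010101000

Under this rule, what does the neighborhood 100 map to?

0

At position 2 the neighborhood is 100; the next row has 0 there.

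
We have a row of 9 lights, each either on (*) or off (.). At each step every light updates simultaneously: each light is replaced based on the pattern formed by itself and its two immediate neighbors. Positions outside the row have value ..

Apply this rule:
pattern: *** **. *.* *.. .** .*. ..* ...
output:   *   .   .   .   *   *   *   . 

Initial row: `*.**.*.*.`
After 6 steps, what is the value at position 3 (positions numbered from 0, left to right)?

step 1: *.*..*.*.
step 2: *.*.**.*.
step 3: *.*.*..*.
step 4: *.*.*.**.
step 5: *.*.*.*..
step 6: *.*.*.*..
position 3 holds .

.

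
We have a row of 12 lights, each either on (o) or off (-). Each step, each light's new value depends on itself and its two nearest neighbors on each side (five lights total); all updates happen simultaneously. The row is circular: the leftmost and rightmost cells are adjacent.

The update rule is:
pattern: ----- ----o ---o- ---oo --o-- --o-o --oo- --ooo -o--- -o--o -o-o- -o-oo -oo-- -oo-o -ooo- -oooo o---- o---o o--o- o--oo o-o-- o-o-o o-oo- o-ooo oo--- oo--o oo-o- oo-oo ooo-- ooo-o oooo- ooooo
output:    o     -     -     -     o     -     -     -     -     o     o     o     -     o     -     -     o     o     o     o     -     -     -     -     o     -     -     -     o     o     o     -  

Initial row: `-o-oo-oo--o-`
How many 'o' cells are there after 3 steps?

o-o-o----ooo
o--o--o----o
--ooooo-o---
count of o: 6

6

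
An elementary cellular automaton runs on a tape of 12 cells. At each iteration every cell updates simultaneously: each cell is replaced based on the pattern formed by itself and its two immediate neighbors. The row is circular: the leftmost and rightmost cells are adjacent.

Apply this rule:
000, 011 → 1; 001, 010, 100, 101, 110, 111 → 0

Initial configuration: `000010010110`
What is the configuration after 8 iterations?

111010000011

111000000100
100011110000
001010000110
100000110100
001110100000
101000001111
000011101000
111010000011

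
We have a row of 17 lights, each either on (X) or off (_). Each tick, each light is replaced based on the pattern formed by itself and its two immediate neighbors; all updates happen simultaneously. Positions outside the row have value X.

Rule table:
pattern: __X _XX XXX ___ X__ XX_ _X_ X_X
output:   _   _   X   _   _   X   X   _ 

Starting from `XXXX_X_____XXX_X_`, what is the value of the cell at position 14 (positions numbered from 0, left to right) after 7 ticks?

XXXX_X______XX_X_
XXXX_X_______X_X_
XXXX_X_______X_X_  (fixed point — unchanged through tick 7)
position 14 holds _

_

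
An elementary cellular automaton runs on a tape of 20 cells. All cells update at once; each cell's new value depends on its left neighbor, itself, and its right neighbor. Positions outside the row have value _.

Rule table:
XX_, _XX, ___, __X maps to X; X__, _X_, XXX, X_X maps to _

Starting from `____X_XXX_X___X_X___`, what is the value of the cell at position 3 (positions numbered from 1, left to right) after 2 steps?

_

XXXX__X_X___XX____XX
X__X_X____XXXX_XXXXX
position 3 holds _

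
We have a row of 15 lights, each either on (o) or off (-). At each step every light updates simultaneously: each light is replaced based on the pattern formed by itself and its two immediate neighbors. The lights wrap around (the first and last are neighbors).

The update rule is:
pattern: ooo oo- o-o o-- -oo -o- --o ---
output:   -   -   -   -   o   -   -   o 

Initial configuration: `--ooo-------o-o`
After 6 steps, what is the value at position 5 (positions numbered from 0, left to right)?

step 1: --o---ooooo----
step 2: o---o-o-----ooo
step 3: --o-----ooo-o--
step 4: o---ooo-o-----o
step 5: --o-o-----ooo-o
step 6: ------ooo-o----
position 5 holds -

-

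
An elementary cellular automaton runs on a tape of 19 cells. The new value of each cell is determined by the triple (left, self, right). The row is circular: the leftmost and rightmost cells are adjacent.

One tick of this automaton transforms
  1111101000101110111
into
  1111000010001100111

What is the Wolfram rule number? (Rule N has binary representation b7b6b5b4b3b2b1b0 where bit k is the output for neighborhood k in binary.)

137

position 0: 111 → 1  (bit 7 = 1)
position 4: 110 → 0  (bit 6 = 0)
position 5: 101 → 0  (bit 5 = 0)
position 7: 100 → 0  (bit 4 = 0)
position 12: 011 → 1  (bit 3 = 1)
position 6: 010 → 0  (bit 2 = 0)
position 9: 001 → 0  (bit 1 = 0)
position 8: 000 → 1  (bit 0 = 1)
bits b7..b0 = 10001001 = 137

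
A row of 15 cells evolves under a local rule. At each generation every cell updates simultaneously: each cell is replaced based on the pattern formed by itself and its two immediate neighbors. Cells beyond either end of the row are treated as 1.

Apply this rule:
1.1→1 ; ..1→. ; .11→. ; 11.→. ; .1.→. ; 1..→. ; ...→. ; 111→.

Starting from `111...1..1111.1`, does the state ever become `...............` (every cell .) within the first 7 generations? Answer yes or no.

yes

generation 1: .............1.
generation 2: ..............1
generation 3: ...............
all cells are . at generation 3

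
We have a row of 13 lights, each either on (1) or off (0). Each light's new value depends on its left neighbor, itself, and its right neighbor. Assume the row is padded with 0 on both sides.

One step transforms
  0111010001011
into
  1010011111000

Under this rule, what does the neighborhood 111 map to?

1

At position 2 the neighborhood is 111; the next row has 1 there.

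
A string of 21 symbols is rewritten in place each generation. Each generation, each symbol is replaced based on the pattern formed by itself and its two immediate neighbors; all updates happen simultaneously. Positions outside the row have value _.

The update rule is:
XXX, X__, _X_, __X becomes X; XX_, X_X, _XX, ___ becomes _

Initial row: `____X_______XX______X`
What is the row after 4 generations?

___XXX_____X__X____XX
__X_X_X___XXXXXX__X__
_XX_X_XX_X_XXXX_XXXX_
X___X____X__XX___XX_X

X___X____X__XX___XX_X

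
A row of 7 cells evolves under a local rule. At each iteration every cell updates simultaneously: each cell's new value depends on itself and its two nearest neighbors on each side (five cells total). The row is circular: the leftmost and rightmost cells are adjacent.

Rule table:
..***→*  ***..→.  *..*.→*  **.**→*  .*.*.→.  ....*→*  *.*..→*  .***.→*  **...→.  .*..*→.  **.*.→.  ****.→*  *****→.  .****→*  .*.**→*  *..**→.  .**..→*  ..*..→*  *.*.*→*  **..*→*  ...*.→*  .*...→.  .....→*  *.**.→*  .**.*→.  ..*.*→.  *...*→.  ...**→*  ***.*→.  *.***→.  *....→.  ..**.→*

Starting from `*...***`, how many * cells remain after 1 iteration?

4

iteration 1: ...****
count of *: 4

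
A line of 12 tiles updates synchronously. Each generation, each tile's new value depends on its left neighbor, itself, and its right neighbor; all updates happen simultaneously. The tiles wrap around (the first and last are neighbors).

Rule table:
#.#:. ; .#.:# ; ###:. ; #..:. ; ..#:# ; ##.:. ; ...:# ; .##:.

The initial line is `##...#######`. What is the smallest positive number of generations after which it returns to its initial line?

24

...##.......
###...######
....##......
####...#####
.....##.....
#####...####
......##....
######...###
.......##...
#######...##
........##..
########...#
.........##.
#########...
..........##
.#########..
#..........#
..#########.
##..........
...#########
.##.........
#...########
..##........
##...#######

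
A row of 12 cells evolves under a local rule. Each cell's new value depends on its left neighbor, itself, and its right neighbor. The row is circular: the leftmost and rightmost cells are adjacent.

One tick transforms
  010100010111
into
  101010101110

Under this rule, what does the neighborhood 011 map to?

At position 9 the neighborhood is 011; the next row has 1 there.

1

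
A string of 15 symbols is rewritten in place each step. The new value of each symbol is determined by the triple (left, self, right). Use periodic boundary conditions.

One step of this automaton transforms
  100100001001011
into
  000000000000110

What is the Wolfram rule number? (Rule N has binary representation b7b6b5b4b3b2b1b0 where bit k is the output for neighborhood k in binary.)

40

position 14: 111 → 0  (bit 7 = 0)
position 0: 110 → 0  (bit 6 = 0)
position 12: 101 → 1  (bit 5 = 1)
position 1: 100 → 0  (bit 4 = 0)
position 13: 011 → 1  (bit 3 = 1)
position 3: 010 → 0  (bit 2 = 0)
position 2: 001 → 0  (bit 1 = 0)
position 5: 000 → 0  (bit 0 = 0)
bits b7..b0 = 00101000 = 40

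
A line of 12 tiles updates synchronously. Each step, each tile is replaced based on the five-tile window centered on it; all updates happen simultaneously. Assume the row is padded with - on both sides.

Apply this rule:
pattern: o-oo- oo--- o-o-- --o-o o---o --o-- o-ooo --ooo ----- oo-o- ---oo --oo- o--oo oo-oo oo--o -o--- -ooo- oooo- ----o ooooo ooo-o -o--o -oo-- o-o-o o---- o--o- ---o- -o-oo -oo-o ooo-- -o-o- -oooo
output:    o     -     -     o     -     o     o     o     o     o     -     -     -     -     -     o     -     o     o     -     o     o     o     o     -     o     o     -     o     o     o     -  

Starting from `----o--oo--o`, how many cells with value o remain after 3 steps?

step 1: oooooo--o-oo
step 2: o---oo-oo-oo
step 3: oo---o-oo-oo
count of o: 7

7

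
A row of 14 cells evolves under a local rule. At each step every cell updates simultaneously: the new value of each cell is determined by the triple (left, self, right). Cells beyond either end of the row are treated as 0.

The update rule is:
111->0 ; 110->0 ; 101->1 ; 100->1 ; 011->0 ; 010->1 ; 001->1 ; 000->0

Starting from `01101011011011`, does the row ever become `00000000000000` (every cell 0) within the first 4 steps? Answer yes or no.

10011100100100
11100011111110
00010100000001
00111110000011
step 4 is 00111110000011, still not uniform 0

no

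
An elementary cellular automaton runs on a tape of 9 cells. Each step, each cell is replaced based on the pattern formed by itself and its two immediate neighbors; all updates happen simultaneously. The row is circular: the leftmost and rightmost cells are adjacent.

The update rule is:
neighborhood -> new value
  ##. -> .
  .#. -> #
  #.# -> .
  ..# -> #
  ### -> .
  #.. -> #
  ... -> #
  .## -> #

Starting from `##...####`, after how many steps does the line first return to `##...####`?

..####...
###...###
...####..
####...##
....####.
#####...#
.....####
######...
#.....###
.######..
##.....##
..######.
###.....#
...######
####.....
#...#####
.####....
##...####

18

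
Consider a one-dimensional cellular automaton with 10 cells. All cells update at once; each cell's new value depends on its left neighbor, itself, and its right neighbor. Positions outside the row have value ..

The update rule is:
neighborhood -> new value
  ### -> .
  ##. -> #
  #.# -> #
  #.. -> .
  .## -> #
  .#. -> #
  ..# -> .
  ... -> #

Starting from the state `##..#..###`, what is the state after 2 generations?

##..#..#.#
##..#..###

##..#..###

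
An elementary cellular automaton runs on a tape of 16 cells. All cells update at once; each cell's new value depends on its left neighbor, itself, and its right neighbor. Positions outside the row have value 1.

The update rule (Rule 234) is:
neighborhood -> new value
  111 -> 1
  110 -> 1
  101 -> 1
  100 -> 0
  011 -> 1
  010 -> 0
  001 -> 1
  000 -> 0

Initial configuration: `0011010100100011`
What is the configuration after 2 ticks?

1111110010001111

0111101001000111
1111110010001111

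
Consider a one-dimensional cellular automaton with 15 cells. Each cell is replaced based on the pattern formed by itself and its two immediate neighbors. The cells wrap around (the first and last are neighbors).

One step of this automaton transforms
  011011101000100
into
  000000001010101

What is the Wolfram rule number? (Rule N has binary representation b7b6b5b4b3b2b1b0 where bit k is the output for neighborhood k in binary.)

position 5: 111 → 0  (bit 7 = 0)
position 2: 110 → 0  (bit 6 = 0)
position 3: 101 → 0  (bit 5 = 0)
position 9: 100 → 0  (bit 4 = 0)
position 1: 011 → 0  (bit 3 = 0)
position 8: 010 → 1  (bit 2 = 1)
position 0: 001 → 0  (bit 1 = 0)
position 10: 000 → 1  (bit 0 = 1)
bits b7..b0 = 00000101 = 5

5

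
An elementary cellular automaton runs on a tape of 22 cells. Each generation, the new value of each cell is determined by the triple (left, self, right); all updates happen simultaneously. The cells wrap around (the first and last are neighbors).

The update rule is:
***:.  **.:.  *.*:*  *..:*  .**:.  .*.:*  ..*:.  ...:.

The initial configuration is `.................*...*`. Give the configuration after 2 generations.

.*.................*..

generation 1: *................**..*
generation 2: .*.................*..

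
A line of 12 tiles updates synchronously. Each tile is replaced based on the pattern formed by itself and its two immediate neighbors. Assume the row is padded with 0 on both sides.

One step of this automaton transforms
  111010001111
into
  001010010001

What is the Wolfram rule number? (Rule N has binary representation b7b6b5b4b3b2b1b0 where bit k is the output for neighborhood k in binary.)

position 1: 111 → 0  (bit 7 = 0)
position 2: 110 → 1  (bit 6 = 1)
position 3: 101 → 0  (bit 5 = 0)
position 5: 100 → 0  (bit 4 = 0)
position 0: 011 → 0  (bit 3 = 0)
position 4: 010 → 1  (bit 2 = 1)
position 7: 001 → 1  (bit 1 = 1)
position 6: 000 → 0  (bit 0 = 0)
bits b7..b0 = 01000110 = 70

70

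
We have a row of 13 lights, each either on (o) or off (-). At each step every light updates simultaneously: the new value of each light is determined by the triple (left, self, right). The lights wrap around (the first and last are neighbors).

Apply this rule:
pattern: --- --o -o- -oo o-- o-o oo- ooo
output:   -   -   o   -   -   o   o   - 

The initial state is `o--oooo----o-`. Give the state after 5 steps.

o-----o------

step 1: o-----o----oo
step 2: o-----o------
step 3: o-----o------  (fixed point — unchanged through step 5)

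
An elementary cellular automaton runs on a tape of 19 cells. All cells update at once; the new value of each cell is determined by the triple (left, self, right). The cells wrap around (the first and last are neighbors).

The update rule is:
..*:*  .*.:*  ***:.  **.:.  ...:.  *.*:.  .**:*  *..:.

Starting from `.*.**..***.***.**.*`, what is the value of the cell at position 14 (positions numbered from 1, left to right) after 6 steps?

.

step 1: .*.*..**...*...*..*
step 2: .*.*.**...**..**.**
step 3: .*.*.*...**..**..*.
step 4: **.*.*..**..**..**.
step 5: *..*.*.**..**..**..
step 6: *.**.*.*..**..**..*
position 14 holds .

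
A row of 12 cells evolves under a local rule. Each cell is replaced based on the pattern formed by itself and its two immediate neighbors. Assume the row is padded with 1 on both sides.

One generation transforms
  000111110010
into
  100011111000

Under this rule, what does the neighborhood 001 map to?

At position 2 the neighborhood is 001; the next row has 0 there.

0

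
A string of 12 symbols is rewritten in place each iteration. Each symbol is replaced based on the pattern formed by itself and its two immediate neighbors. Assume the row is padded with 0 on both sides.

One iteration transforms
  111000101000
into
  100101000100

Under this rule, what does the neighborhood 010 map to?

0

At position 6 the neighborhood is 010; the next row has 0 there.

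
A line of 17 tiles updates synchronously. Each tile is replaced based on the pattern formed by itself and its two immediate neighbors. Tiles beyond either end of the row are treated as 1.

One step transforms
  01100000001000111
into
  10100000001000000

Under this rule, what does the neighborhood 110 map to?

At position 2 the neighborhood is 110; the next row has 1 there.

1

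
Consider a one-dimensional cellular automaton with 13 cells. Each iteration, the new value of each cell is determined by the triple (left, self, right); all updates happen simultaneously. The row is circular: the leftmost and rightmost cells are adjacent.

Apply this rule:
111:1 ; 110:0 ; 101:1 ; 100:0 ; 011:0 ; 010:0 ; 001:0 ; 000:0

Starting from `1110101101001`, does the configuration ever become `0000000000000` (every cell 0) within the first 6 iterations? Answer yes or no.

yes

1101010010000
0010100000000
0001000000000
0000000000000
all cells are 0 at iteration 4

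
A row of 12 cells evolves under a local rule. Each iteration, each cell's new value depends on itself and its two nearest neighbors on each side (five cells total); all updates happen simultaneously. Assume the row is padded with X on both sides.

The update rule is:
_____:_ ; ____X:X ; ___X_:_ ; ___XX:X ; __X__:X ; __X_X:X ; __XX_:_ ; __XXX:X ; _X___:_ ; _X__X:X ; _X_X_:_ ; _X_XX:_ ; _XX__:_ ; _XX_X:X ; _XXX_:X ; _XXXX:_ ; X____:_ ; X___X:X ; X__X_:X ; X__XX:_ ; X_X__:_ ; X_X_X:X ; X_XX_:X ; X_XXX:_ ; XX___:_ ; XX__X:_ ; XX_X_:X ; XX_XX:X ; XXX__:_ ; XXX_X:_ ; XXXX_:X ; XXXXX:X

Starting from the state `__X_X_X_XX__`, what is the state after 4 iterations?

XXX_X_X_XX_X

iteration 1: _XX_X_X_X___
iteration 2: XXXXX_X___XX
iteration 3: XXXX_X__XXX_
iteration 4: XXX_X_X_XX_X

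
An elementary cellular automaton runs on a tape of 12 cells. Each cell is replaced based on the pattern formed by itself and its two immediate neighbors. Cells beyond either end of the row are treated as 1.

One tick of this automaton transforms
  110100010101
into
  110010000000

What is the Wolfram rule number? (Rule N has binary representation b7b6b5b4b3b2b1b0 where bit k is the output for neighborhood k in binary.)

position 0: 111 → 1  (bit 7 = 1)
position 1: 110 → 1  (bit 6 = 1)
position 2: 101 → 0  (bit 5 = 0)
position 4: 100 → 1  (bit 4 = 1)
position 11: 011 → 0  (bit 3 = 0)
position 3: 010 → 0  (bit 2 = 0)
position 6: 001 → 0  (bit 1 = 0)
position 5: 000 → 0  (bit 0 = 0)
bits b7..b0 = 11010000 = 208

208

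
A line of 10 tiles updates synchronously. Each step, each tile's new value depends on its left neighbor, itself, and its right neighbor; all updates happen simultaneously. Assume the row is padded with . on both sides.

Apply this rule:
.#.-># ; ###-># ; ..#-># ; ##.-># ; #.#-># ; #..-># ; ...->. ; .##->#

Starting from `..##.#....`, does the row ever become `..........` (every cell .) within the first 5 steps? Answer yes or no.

no

.######...
########..
#########.
##########
##########
step 5 is ##########, still not uniform .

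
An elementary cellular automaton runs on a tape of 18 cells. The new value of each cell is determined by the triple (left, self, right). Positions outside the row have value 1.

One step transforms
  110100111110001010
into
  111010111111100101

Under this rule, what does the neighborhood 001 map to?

0

At position 5 the neighborhood is 001; the next row has 0 there.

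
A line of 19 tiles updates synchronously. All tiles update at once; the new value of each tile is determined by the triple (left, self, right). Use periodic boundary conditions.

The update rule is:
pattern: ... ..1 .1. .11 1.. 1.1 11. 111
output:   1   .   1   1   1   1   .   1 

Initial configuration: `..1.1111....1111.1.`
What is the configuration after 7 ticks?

1.111.111.1111.1111

1.11111.111.111.111
.11111.111.111.1111
11111.111.111.1111.
1111.111.111.1111.1
111.111.111.1111.11
11.111.111.1111.111
1.111.111.1111.1111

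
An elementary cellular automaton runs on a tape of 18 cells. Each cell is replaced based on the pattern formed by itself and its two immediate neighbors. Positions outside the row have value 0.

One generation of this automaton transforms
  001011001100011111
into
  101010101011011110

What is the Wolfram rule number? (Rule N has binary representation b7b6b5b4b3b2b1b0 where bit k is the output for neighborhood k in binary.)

157

position 14: 111 → 1  (bit 7 = 1)
position 5: 110 → 0  (bit 6 = 0)
position 3: 101 → 0  (bit 5 = 0)
position 6: 100 → 1  (bit 4 = 1)
position 4: 011 → 1  (bit 3 = 1)
position 2: 010 → 1  (bit 2 = 1)
position 1: 001 → 0  (bit 1 = 0)
position 0: 000 → 1  (bit 0 = 1)
bits b7..b0 = 10011101 = 157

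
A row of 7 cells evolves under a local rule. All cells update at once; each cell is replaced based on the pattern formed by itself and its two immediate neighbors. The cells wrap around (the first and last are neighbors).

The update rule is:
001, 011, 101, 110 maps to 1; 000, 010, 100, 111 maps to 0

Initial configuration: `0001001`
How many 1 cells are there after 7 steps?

0010010
0100100
1001000
0010001
0100010
1000100
0001001
count of 1: 2

2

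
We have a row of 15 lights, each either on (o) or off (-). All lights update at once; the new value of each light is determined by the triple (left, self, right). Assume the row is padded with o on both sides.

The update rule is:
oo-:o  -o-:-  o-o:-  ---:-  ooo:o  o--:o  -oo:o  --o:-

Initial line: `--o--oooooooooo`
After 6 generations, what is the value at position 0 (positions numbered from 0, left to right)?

o--o-oooooooooo
oo---oooooooooo
ooo--oooooooooo
oooo-oooooooooo
oooo-oooooooooo  (fixed point — unchanged through generation 6)
position 0 holds o

o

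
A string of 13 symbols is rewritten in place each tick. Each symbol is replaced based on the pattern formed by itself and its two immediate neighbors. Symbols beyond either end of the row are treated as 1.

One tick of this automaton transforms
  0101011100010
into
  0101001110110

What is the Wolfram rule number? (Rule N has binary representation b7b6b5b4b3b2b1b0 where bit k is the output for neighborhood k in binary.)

214

position 6: 111 → 1  (bit 7 = 1)
position 7: 110 → 1  (bit 6 = 1)
position 0: 101 → 0  (bit 5 = 0)
position 8: 100 → 1  (bit 4 = 1)
position 5: 011 → 0  (bit 3 = 0)
position 1: 010 → 1  (bit 2 = 1)
position 10: 001 → 1  (bit 1 = 1)
position 9: 000 → 0  (bit 0 = 0)
bits b7..b0 = 11010110 = 214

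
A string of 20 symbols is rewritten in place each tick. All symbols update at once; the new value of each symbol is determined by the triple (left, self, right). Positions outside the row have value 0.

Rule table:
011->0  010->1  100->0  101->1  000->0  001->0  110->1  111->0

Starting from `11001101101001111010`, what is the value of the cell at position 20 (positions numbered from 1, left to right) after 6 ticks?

0

01000110111000001110
01000011001000000010
01000001001000000010
01000001001000000010  (fixed point — unchanged through tick 6)
position 20 holds 0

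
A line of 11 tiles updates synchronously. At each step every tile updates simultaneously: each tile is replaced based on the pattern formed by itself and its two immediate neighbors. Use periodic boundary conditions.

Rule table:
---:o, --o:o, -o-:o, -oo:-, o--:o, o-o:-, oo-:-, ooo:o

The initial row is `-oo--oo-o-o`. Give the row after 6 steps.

-oooooo--o-

---oo---o-o
ooo--oooo-o
oo-oo-oo---
--------ooo
oooooooo-o-
-oooooo--o-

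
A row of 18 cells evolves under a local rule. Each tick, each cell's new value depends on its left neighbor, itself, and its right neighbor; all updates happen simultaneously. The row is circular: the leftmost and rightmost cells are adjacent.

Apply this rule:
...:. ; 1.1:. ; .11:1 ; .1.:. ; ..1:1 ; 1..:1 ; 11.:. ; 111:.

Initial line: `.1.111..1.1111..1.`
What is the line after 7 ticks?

1...1...11.11..1..

1..1..11..1...11.1
.11.111.11.1.11..1
.1..1...1....1.11.
1.11.1.1.1..1..1.1
..1.......11.11..1
11.1.....11..1.11.
1...1...11.11..1..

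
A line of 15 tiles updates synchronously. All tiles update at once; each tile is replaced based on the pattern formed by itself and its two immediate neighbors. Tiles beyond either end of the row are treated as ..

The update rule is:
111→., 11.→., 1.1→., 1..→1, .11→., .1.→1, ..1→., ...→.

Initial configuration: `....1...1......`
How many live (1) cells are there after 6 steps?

step 1: ....11..11.....
step 2: ......1...1....
step 3: ......11..11...
step 4: ........1...1..
step 5: ........11..11.
step 6: ..........1...1
count of 1: 2

2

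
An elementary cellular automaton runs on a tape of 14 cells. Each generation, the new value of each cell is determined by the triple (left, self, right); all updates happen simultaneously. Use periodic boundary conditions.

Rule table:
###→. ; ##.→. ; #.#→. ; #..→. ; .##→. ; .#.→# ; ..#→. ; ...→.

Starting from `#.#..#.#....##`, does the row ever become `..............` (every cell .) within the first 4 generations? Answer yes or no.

no

..#..#.#......
..#..#.#......  (fixed point — unchanged through generation 4)
generation 4 is ..#..#.#......, still not uniform .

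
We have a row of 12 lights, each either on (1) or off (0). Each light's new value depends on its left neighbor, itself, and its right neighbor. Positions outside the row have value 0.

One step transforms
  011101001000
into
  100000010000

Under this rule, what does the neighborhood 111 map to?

At position 2 the neighborhood is 111; the next row has 0 there.

0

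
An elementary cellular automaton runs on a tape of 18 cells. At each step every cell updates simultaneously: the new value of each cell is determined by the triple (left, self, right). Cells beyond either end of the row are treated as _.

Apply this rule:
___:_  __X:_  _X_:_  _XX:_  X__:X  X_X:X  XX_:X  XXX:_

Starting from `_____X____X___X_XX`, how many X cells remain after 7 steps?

______X____X___X_X
_______X____X___X_
________X____X___X
_________X____X___
__________X____X__
___________X____X_
____________X____X
count of X: 2

2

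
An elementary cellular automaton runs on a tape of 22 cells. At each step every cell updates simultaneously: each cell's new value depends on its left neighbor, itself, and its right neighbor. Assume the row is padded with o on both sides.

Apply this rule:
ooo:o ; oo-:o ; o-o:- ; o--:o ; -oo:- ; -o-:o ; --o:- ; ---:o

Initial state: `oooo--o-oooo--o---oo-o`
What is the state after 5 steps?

ooooo-o--oooo-ooo--o--
ooooo-oo--ooo--ooo-oo-
ooooo--oo--ooo--oo--o-
oooooo--oo--ooo--oo-o-
ooooooo--oo--ooo--o-o-

ooooooo--oo--ooo--o-o-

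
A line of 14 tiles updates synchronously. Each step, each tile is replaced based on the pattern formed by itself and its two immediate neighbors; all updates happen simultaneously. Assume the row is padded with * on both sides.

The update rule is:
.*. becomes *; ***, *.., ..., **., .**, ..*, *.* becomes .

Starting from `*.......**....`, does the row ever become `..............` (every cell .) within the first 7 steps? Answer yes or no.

yes

..............
all cells are . at step 1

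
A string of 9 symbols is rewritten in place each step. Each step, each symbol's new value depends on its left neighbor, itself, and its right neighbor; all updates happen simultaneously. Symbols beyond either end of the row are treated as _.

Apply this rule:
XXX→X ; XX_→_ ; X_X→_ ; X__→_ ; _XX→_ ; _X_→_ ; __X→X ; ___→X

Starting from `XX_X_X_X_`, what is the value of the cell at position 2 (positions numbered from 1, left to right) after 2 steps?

X

_________
XXXXXXXXX
position 2 holds X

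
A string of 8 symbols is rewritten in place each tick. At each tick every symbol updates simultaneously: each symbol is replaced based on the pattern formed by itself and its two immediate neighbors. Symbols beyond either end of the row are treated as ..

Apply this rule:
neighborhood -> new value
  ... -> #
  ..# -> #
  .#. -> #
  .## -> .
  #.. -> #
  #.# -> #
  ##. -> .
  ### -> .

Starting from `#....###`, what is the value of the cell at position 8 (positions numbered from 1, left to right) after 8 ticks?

#####...
.....###
#####...  (repeats tick 1; period 2)
tick 8: .....###
position 8 holds #

#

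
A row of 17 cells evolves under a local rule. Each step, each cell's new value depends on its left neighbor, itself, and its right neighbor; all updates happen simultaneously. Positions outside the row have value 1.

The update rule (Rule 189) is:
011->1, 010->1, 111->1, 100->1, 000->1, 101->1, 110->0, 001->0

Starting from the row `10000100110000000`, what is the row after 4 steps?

10110111111110111

01110110101111110
11101101111111101
11011011111111011
10110111111110111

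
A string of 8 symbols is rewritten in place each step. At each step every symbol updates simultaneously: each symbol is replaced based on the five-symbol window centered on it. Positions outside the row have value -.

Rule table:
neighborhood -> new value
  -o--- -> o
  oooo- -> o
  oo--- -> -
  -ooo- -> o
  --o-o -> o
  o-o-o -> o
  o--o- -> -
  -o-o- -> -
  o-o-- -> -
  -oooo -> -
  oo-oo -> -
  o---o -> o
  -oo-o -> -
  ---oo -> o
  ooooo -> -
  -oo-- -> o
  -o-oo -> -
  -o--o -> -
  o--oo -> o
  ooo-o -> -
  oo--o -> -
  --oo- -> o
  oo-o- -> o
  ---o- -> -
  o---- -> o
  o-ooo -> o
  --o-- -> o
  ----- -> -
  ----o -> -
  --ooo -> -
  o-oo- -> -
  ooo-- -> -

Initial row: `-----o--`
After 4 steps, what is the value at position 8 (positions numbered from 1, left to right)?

o

step 1: -----ooo
step 2: ----o-o-
step 3: ----o--o
step 4: ----o--o
position 8 holds o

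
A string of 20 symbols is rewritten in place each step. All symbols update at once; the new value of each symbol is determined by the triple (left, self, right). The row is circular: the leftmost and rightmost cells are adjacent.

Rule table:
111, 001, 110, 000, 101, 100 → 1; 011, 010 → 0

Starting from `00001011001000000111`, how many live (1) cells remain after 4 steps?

11110101110111111011
11111010111011111101
11111101011101111110
01111110101110111111
count of 1: 16

16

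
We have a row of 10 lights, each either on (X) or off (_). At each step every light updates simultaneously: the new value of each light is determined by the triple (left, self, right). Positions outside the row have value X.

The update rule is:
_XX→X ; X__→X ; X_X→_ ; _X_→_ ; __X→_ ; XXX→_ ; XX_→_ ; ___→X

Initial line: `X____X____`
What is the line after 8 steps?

_XXX__XXX_
_X__X_X___
__X____XX_
X__XXX_X__
_X_X____X_
____XXX___
XXX_X__XX_
_____X_X__

_____X_X__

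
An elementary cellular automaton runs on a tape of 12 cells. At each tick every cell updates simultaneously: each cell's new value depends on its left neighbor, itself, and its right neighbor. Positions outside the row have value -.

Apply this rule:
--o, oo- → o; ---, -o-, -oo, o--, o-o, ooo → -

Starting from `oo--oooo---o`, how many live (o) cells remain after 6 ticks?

2

-o-o---o--o-
o-----o--o--
-----o--o---
----o--o----
---o--o-----
--o--o------
count of o: 2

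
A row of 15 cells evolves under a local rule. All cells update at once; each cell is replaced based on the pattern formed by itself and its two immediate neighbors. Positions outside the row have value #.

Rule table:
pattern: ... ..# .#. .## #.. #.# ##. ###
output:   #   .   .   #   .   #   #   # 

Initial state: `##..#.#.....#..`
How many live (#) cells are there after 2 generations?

8

##...#..###....
##.#....###.##.
count of #: 8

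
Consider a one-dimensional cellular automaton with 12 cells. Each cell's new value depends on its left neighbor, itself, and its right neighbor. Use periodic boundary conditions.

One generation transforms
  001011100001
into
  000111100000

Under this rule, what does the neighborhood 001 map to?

0

At position 1 the neighborhood is 001; the next row has 0 there.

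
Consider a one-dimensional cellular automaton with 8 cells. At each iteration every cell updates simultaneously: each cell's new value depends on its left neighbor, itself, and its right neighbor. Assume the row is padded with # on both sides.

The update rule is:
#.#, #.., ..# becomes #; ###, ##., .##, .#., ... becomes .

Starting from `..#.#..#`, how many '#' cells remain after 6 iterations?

3

iteration 1: ##.#.##.
iteration 2: ..#.#..#  (repeats iteration 0; period 2)
iteration 6: ..#.#..#
count of #: 3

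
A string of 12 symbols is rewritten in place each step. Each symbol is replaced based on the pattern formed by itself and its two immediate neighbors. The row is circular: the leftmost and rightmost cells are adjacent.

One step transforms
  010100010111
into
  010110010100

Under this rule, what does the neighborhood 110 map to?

0

At position 11 the neighborhood is 110; the next row has 0 there.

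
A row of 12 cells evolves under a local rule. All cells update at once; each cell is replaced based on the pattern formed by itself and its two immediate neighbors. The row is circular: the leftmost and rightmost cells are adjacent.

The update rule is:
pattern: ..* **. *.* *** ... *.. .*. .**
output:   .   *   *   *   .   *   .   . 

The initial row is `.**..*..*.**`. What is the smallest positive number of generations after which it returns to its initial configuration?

12

*.**..*..*.*
**.**..*..*.
.**.**..*..*
*.**.**..*..
.*.**.**..*.
..*.**.**..*
*..*.**.**..
.*..*.**.**.
..*..*.**.**
*..*..*.**.*
**..*..*.**.
.**..*..*.**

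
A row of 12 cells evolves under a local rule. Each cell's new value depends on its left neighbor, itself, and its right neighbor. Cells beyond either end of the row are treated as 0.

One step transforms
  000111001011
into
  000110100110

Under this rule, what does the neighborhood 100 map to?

1

At position 6 the neighborhood is 100; the next row has 1 there.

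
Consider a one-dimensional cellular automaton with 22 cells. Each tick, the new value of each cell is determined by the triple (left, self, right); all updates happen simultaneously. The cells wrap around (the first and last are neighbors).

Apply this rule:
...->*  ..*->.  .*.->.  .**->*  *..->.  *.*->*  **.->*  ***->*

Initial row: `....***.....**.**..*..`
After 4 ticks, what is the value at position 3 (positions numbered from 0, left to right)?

*

tick 1: ***.***.***.*****....*
tick 2: *****************.**.*
tick 3: **********************
tick 4: **********************
position 3 holds *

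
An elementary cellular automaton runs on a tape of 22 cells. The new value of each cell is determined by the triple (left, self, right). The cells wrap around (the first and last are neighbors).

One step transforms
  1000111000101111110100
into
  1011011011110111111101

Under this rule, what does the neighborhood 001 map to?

At position 3 the neighborhood is 001; the next row has 1 there.

1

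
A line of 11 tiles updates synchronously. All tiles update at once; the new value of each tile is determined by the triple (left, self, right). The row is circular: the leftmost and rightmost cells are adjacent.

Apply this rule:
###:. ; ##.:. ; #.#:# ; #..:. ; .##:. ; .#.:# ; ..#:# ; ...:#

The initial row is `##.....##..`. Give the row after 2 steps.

.##.....###

...####...#
.##.....###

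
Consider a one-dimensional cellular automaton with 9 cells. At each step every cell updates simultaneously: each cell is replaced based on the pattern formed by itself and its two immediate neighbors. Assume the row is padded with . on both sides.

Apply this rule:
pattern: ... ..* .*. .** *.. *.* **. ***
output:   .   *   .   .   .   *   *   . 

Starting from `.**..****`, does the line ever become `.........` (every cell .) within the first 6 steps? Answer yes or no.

no

step 1: *.*.*...*
step 2: .*.*...*.
step 3: *.*...*..
step 4: .*...*...
step 5: *...*....
step 6: ...*.....
step 6 is ...*....., still not uniform .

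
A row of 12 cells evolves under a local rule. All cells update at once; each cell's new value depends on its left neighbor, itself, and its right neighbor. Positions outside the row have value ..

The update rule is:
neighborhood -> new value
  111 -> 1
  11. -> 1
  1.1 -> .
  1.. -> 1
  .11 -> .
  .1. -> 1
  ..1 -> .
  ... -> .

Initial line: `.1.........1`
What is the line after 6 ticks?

.11........1
..11.......1
...11......1
....11.....1
.....11....1
......11...1

......11...1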